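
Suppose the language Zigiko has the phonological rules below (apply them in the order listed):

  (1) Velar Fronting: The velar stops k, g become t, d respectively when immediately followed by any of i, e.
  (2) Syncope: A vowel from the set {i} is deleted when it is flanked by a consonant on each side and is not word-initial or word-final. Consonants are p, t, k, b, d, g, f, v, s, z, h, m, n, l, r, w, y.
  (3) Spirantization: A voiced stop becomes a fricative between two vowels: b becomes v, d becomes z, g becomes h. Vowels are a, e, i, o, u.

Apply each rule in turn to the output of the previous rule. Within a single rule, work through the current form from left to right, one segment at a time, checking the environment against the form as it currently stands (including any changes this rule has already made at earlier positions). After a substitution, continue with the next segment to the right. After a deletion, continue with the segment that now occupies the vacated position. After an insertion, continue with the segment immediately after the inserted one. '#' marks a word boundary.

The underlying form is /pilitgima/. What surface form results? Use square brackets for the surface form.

(1) Velar Fronting: [pilitgima] → [pilitdima]
(2) Syncope: [pilitdima] → [pltdma]
(3) Spirantization: no change — [pltdma]

[pltdma]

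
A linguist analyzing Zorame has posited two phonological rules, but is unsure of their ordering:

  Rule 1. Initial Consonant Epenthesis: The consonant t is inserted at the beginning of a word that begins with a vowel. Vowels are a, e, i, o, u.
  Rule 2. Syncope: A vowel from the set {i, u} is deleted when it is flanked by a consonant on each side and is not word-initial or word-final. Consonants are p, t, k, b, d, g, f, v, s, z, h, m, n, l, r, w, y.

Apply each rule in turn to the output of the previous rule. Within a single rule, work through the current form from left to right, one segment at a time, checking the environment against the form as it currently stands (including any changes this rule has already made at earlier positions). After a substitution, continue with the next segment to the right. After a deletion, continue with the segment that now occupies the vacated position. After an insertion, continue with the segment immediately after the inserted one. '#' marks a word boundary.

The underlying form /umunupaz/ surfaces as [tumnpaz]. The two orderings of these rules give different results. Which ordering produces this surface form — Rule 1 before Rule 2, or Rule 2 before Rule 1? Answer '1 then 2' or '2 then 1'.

2 then 1

Order 1 then 2:
  1 Initial Consonant Epenthesis: [umunupaz] → [tumunupaz]
  2 Syncope: [tumunupaz] → [tmnpaz]
  result: [tmnpaz]
Order 2 then 1:
  2 Syncope: [umunupaz] → [umnpaz]
  1 Initial Consonant Epenthesis: [umnpaz] → [tumnpaz]
  result: [tumnpaz]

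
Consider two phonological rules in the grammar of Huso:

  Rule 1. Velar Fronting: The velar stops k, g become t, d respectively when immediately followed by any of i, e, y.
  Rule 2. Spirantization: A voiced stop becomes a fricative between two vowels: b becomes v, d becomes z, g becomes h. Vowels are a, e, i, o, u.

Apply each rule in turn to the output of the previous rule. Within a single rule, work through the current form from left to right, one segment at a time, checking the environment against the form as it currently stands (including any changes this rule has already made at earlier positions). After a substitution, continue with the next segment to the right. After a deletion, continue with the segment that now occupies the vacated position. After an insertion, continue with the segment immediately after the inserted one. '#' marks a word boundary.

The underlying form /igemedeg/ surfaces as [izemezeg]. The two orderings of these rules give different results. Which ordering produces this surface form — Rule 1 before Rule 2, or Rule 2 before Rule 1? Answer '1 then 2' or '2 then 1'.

1 then 2

Order 1 then 2:
  1 Velar Fronting: [igemedeg] → [idemedeg]
  2 Spirantization: [idemedeg] → [izemezeg]
  result: [izemezeg]
Order 2 then 1:
  2 Spirantization: [igemedeg] → [ihemezeg]
  1 Velar Fronting: no change — [ihemezeg]
  result: [ihemezeg]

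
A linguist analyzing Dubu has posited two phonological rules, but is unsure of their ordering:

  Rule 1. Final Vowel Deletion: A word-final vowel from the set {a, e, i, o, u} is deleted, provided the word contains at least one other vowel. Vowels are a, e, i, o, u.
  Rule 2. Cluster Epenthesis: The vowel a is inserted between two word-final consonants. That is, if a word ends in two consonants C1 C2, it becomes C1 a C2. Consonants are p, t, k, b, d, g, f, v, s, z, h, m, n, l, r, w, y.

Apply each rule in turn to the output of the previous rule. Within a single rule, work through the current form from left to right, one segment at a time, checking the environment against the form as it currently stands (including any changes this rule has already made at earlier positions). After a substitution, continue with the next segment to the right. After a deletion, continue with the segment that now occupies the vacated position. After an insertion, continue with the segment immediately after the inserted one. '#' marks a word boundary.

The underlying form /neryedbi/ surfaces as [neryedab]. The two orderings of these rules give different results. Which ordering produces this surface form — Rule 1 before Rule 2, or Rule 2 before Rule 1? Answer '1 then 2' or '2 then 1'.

1 then 2

Order 1 then 2:
  1 Final Vowel Deletion: [neryedbi] → [neryedb]
  2 Cluster Epenthesis: [neryedb] → [neryedab]
  result: [neryedab]
Order 2 then 1:
  2 Cluster Epenthesis: no change — [neryedbi]
  1 Final Vowel Deletion: [neryedbi] → [neryedb]
  result: [neryedb]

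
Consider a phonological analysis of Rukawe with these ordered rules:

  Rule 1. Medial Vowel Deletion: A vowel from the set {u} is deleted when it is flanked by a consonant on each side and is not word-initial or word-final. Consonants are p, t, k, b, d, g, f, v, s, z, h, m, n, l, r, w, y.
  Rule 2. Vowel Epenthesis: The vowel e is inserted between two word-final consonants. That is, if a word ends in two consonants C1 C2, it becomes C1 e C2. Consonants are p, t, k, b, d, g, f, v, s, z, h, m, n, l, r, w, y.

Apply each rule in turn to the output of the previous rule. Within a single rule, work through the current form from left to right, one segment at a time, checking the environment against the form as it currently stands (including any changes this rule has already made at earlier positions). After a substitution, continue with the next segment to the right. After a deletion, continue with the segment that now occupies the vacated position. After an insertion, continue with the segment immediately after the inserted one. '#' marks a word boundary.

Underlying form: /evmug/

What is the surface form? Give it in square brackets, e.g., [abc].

[evmeg]

Rule 1 Medial Vowel Deletion: [evmug] → [evmg]
Rule 2 Vowel Epenthesis: [evmg] → [evmeg]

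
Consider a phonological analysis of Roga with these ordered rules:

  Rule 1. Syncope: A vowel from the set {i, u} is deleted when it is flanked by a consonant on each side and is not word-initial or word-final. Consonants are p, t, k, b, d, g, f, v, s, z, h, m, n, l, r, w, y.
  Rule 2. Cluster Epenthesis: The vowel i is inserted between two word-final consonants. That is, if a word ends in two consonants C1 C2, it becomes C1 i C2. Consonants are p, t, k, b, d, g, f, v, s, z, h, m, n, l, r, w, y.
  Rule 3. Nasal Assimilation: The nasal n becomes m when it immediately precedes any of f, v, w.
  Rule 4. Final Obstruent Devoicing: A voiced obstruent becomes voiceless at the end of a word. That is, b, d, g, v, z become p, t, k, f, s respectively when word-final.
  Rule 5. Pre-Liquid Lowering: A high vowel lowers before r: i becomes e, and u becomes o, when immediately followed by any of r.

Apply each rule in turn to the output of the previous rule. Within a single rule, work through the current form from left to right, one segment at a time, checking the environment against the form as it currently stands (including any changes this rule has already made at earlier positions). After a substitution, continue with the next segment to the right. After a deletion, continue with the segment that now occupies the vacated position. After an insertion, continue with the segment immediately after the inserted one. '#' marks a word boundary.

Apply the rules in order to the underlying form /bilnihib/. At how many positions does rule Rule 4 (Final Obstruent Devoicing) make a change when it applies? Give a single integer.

Rule 1 Syncope: [bilnihib] → [blnhb]
Rule 2 Cluster Epenthesis: [blnhb] → [blnhib]
Rule 3 Nasal Assimilation: no change — [blnhib]
Rule 4 Final Obstruent Devoicing: [blnhib] → [blnhip]
Rule 5 Pre-Liquid Lowering: no change — [blnhip]
Rule Rule 4 changed 1 position(s).

1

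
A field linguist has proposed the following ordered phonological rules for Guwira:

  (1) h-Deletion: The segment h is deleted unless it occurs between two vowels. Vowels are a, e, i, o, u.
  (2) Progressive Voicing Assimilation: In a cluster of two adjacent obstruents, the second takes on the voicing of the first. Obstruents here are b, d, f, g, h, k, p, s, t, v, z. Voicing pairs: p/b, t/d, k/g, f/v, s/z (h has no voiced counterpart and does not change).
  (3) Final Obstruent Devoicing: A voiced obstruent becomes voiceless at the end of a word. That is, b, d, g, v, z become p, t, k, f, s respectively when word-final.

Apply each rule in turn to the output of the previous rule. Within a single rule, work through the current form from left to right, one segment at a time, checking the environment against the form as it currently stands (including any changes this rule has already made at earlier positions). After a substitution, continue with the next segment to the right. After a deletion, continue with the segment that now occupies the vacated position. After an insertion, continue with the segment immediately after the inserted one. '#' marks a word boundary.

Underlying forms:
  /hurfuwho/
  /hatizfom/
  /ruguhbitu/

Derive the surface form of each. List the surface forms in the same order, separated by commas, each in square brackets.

[urfuwo], [atizvom], [rugubitu]

/hurfuwho/:
  (1) h-Deletion: [hurfuwho] → [urfuwo]
  (2) Progressive Voicing Assimilation: no change — [urfuwo]
  (3) Final Obstruent Devoicing: no change — [urfuwo]
/hatizfom/:
  (1) h-Deletion: [hatizfom] → [atizfom]
  (2) Progressive Voicing Assimilation: [atizfom] → [atizvom]
  (3) Final Obstruent Devoicing: no change — [atizvom]
/ruguhbitu/:
  (1) h-Deletion: [ruguhbitu] → [rugubitu]
  (2) Progressive Voicing Assimilation: no change — [rugubitu]
  (3) Final Obstruent Devoicing: no change — [rugubitu]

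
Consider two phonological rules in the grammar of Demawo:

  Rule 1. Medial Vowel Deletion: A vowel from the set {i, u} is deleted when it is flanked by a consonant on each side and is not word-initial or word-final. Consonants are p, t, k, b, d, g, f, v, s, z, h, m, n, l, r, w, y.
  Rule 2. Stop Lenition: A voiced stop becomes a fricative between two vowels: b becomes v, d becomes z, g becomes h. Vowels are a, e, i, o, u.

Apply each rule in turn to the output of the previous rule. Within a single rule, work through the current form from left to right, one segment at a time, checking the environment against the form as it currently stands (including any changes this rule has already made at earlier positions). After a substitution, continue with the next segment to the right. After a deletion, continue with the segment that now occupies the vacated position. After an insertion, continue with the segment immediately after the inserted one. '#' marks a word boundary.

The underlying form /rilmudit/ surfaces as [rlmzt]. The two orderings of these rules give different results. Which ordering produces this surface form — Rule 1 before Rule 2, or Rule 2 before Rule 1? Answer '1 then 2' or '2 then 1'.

Order 1 then 2:
  1 Medial Vowel Deletion: [rilmudit] → [rlmdt]
  2 Stop Lenition: no change — [rlmdt]
  result: [rlmdt]
Order 2 then 1:
  2 Stop Lenition: [rilmudit] → [rilmuzit]
  1 Medial Vowel Deletion: [rilmuzit] → [rlmzt]
  result: [rlmzt]

2 then 1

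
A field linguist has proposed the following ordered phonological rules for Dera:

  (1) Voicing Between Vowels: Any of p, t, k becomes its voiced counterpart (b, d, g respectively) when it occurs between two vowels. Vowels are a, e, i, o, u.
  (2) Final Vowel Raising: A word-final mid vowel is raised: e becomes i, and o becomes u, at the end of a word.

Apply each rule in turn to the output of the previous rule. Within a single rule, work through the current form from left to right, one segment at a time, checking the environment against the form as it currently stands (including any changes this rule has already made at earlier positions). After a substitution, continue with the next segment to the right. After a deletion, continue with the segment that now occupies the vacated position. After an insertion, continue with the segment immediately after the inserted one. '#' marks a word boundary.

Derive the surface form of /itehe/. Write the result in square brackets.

(1) Voicing Between Vowels: [itehe] → [idehe]
(2) Final Vowel Raising: [idehe] → [idehi]

[idehi]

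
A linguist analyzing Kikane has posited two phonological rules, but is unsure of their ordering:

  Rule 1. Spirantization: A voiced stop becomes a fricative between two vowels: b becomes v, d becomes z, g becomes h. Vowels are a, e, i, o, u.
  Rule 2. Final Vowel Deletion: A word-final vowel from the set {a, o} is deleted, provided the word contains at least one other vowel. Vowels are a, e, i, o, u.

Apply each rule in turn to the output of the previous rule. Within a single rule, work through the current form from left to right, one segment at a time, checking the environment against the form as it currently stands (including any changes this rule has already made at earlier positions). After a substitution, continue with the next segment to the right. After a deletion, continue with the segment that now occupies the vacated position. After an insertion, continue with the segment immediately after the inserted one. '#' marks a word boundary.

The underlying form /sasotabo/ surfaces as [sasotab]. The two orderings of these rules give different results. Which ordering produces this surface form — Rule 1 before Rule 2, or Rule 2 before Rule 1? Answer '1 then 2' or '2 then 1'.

Order 1 then 2:
  1 Spirantization: [sasotabo] → [sasotavo]
  2 Final Vowel Deletion: [sasotavo] → [sasotav]
  result: [sasotav]
Order 2 then 1:
  2 Final Vowel Deletion: [sasotabo] → [sasotab]
  1 Spirantization: no change — [sasotab]
  result: [sasotab]

2 then 1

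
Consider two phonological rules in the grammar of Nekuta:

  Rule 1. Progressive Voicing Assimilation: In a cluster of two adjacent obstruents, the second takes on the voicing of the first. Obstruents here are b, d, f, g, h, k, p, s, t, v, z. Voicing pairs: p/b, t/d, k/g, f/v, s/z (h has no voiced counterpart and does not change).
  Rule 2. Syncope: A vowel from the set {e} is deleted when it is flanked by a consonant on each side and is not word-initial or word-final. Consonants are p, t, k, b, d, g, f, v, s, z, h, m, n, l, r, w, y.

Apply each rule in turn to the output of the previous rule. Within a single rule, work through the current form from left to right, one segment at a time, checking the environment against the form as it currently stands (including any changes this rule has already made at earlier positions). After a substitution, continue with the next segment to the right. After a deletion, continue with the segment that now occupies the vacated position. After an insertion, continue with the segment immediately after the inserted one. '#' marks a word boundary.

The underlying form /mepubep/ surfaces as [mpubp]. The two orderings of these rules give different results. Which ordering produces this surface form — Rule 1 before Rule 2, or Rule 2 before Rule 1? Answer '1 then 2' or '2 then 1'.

1 then 2

Order 1 then 2:
  1 Progressive Voicing Assimilation: no change — [mepubep]
  2 Syncope: [mepubep] → [mpubp]
  result: [mpubp]
Order 2 then 1:
  2 Syncope: [mepubep] → [mpubp]
  1 Progressive Voicing Assimilation: [mpubp] → [mpubb]
  result: [mpubb]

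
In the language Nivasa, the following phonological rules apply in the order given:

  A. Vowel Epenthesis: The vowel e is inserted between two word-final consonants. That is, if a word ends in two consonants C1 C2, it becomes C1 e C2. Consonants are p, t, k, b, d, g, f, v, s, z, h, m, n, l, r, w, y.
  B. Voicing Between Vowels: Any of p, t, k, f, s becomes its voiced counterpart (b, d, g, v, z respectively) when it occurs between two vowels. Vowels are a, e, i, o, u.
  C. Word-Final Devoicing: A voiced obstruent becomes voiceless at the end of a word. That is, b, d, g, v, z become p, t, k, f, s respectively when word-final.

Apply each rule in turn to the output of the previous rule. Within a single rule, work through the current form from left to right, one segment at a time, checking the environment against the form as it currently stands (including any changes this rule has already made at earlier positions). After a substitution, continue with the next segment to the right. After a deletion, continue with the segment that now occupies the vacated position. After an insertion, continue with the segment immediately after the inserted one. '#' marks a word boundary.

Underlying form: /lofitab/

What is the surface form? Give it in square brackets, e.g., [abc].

[lovidap]

A Vowel Epenthesis: no change — [lofitab]
B Voicing Between Vowels: [lofitab] → [lovidab]
C Word-Final Devoicing: [lovidab] → [lovidap]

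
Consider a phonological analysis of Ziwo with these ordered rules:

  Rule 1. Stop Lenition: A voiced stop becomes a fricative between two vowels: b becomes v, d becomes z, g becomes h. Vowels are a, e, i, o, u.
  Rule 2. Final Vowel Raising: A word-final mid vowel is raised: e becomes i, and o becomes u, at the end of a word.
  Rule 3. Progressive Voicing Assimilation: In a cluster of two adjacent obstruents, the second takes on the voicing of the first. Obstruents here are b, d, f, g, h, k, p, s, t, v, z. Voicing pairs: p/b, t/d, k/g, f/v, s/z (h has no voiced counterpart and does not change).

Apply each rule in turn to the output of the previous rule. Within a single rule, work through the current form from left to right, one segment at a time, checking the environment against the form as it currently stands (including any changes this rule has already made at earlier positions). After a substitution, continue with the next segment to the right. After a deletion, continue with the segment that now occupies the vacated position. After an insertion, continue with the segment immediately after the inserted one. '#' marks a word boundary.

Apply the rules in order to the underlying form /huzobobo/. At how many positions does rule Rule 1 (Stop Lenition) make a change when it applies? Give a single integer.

Rule 1 Stop Lenition: [huzobobo] → [huzovovo]
Rule 2 Final Vowel Raising: [huzovovo] → [huzovovu]
Rule 3 Progressive Voicing Assimilation: no change — [huzovovu]
Rule Rule 1 changed 2 position(s).

2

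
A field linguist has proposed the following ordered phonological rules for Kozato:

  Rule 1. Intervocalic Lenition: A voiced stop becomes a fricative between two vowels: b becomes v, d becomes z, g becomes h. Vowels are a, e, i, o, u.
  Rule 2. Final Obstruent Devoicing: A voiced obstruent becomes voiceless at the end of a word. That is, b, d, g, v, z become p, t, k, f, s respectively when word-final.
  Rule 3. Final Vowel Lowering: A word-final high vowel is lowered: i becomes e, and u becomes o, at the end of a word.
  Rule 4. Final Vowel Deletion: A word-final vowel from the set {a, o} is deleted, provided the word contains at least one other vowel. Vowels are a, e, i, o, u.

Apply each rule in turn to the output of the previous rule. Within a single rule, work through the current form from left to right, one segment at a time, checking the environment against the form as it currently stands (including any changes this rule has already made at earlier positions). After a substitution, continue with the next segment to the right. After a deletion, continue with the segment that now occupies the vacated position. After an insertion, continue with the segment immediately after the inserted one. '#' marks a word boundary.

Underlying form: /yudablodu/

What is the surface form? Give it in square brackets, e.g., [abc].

[yuzabloz]

Rule 1 Intervocalic Lenition: [yudablodu] → [yuzablozu]
Rule 2 Final Obstruent Devoicing: no change — [yuzablozu]
Rule 3 Final Vowel Lowering: [yuzablozu] → [yuzablozo]
Rule 4 Final Vowel Deletion: [yuzablozo] → [yuzabloz]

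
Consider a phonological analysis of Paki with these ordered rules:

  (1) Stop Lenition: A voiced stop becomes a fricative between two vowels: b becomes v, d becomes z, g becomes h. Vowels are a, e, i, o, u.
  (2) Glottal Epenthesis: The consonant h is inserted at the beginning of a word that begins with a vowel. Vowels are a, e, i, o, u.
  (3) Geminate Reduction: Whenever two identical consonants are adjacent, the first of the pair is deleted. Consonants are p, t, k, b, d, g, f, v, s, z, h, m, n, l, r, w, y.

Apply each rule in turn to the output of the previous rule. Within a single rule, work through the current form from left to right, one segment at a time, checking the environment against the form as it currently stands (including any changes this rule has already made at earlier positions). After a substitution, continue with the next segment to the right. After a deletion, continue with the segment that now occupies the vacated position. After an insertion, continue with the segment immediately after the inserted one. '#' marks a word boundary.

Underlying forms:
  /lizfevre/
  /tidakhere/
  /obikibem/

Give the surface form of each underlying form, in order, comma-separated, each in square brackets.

[lizfevre], [tizakhere], [hovikivem]

/lizfevre/:
  (1) Stop Lenition: no change — [lizfevre]
  (2) Glottal Epenthesis: no change — [lizfevre]
  (3) Geminate Reduction: no change — [lizfevre]
/tidakhere/:
  (1) Stop Lenition: [tidakhere] → [tizakhere]
  (2) Glottal Epenthesis: no change — [tizakhere]
  (3) Geminate Reduction: no change — [tizakhere]
/obikibem/:
  (1) Stop Lenition: [obikibem] → [ovikivem]
  (2) Glottal Epenthesis: [ovikivem] → [hovikivem]
  (3) Geminate Reduction: no change — [hovikivem]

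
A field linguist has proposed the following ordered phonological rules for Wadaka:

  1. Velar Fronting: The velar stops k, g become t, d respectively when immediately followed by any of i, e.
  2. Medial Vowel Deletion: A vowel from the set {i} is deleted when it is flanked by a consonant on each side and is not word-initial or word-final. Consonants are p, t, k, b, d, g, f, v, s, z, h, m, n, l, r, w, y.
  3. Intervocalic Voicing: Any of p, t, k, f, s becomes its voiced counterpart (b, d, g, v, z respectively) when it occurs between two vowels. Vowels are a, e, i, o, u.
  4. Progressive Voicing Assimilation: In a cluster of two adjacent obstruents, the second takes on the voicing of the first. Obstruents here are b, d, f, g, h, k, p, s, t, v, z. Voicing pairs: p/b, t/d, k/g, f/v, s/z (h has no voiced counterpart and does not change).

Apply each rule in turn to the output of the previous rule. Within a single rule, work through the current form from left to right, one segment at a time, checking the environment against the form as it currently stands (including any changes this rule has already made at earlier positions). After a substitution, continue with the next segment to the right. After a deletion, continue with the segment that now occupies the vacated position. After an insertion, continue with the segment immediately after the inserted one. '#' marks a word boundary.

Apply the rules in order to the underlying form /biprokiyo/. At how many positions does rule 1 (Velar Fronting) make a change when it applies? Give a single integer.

1 Velar Fronting: [biprokiyo] → [biprotiyo]
2 Medial Vowel Deletion: [biprotiyo] → [bprotyo]
3 Intervocalic Voicing: no change — [bprotyo]
4 Progressive Voicing Assimilation: [bprotyo] → [bbrotyo]
Rule 1 changed 1 position(s).

1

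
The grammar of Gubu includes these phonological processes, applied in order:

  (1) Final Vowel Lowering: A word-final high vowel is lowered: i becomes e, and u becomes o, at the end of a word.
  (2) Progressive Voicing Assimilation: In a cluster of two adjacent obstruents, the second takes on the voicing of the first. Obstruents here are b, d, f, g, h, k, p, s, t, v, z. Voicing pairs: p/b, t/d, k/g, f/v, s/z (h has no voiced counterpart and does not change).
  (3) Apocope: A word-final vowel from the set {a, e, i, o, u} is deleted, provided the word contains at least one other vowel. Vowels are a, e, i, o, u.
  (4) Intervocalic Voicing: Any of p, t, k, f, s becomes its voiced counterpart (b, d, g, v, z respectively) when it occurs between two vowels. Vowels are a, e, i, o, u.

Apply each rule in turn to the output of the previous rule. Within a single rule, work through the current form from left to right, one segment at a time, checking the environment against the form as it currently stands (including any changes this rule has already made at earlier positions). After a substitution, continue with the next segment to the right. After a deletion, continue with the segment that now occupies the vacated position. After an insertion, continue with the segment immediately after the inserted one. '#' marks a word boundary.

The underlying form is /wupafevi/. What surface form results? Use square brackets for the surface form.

(1) Final Vowel Lowering: [wupafevi] → [wupafeve]
(2) Progressive Voicing Assimilation: no change — [wupafeve]
(3) Apocope: [wupafeve] → [wupafev]
(4) Intervocalic Voicing: [wupafev] → [wubavev]

[wubavev]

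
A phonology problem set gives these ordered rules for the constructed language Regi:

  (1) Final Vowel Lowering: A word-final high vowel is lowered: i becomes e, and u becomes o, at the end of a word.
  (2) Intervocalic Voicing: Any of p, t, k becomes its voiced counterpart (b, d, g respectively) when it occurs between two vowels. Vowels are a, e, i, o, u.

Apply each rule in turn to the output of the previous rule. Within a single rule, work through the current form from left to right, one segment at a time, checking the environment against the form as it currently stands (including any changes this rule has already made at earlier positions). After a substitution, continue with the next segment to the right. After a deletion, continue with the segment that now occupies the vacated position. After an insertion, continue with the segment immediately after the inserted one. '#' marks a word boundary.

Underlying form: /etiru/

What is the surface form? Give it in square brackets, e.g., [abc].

[ediro]

(1) Final Vowel Lowering: [etiru] → [etiro]
(2) Intervocalic Voicing: [etiro] → [ediro]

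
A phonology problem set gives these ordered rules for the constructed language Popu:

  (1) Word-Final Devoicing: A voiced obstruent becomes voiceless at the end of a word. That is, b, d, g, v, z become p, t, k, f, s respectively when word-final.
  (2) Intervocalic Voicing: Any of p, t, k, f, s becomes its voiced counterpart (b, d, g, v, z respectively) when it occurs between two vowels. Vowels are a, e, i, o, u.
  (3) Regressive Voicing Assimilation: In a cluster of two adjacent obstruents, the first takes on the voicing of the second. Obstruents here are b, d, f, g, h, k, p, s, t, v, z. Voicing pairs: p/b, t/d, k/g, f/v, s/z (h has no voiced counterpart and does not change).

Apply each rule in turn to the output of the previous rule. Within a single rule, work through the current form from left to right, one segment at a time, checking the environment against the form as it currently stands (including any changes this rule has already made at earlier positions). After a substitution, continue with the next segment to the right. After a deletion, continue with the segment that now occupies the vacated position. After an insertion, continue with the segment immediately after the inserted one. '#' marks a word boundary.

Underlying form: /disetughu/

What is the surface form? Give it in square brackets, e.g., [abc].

(1) Word-Final Devoicing: no change — [disetughu]
(2) Intervocalic Voicing: [disetughu] → [dizedughu]
(3) Regressive Voicing Assimilation: [dizedughu] → [dizedukhu]

[dizedukhu]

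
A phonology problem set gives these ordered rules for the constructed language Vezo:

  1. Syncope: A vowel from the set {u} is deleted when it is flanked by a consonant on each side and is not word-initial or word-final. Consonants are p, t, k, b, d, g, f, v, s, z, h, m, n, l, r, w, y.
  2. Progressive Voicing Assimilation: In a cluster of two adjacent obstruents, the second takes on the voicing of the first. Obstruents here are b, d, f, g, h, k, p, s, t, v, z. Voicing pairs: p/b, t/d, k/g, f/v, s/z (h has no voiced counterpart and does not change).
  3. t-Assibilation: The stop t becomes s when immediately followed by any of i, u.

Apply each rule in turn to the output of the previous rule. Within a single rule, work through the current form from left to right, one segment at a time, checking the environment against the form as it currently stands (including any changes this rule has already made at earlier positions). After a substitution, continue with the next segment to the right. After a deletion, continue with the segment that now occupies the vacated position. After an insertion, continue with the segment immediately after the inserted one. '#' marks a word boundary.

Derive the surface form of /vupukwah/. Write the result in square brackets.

[vbgwah]

1 Syncope: [vupukwah] → [vpkwah]
2 Progressive Voicing Assimilation: [vpkwah] → [vbgwah]
3 t-Assibilation: no change — [vbgwah]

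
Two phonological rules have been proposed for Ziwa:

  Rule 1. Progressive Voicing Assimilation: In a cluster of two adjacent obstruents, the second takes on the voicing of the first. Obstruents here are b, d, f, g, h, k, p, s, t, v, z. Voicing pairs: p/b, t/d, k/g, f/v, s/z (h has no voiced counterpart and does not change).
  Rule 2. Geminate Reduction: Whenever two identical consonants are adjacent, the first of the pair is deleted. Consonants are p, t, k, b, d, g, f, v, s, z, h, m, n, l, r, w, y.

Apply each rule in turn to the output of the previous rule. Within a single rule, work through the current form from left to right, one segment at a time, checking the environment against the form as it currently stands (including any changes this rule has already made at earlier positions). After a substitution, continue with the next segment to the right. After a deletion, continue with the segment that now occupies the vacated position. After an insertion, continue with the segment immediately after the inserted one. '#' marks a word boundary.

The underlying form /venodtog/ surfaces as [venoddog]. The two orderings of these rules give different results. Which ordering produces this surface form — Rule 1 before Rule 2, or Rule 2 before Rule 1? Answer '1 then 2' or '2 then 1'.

2 then 1

Order 1 then 2:
  1 Progressive Voicing Assimilation: [venodtog] → [venoddog]
  2 Geminate Reduction: [venoddog] → [venodog]
  result: [venodog]
Order 2 then 1:
  2 Geminate Reduction: no change — [venodtog]
  1 Progressive Voicing Assimilation: [venodtog] → [venoddog]
  result: [venoddog]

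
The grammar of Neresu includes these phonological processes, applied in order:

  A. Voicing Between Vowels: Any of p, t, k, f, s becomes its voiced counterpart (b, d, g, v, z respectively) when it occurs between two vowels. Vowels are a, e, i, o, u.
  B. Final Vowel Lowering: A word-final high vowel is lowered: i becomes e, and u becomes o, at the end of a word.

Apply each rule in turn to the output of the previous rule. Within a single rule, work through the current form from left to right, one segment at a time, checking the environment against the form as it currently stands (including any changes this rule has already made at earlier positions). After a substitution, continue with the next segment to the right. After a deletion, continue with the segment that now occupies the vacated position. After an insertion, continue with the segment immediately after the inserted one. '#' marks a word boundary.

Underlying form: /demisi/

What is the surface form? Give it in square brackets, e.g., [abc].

[demize]

A Voicing Between Vowels: [demisi] → [demizi]
B Final Vowel Lowering: [demizi] → [demize]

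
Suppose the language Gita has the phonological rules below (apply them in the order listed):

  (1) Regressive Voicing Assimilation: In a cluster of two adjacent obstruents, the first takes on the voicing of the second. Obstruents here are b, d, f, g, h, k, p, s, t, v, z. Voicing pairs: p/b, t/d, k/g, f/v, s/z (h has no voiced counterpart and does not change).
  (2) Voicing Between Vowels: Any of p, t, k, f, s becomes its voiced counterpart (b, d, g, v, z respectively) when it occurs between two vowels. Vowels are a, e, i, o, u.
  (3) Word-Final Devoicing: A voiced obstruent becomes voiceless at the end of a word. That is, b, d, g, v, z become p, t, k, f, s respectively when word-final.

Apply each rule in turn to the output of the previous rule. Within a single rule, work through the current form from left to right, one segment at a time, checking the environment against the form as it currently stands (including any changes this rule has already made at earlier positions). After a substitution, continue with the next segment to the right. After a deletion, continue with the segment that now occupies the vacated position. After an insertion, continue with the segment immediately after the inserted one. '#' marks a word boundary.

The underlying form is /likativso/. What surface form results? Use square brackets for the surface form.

[ligadifso]

(1) Regressive Voicing Assimilation: [likativso] → [likatifso]
(2) Voicing Between Vowels: [likatifso] → [ligadifso]
(3) Word-Final Devoicing: no change — [ligadifso]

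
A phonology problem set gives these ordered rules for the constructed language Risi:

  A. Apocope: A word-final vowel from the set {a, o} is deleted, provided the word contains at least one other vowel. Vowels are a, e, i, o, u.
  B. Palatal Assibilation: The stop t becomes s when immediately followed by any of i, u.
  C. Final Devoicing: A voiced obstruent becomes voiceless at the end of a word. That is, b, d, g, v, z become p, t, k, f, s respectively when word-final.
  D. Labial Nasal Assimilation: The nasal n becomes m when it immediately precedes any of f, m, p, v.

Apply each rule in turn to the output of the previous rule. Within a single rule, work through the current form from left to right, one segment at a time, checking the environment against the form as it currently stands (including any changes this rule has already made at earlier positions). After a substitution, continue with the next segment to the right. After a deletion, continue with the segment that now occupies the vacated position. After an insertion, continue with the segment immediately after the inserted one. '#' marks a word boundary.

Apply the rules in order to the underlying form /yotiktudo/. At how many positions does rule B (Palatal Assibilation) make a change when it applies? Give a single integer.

A Apocope: [yotiktudo] → [yotiktud]
B Palatal Assibilation: [yotiktud] → [yosiksud]
C Final Devoicing: [yosiksud] → [yosiksut]
D Labial Nasal Assimilation: no change — [yosiksut]
Rule B changed 2 position(s).

2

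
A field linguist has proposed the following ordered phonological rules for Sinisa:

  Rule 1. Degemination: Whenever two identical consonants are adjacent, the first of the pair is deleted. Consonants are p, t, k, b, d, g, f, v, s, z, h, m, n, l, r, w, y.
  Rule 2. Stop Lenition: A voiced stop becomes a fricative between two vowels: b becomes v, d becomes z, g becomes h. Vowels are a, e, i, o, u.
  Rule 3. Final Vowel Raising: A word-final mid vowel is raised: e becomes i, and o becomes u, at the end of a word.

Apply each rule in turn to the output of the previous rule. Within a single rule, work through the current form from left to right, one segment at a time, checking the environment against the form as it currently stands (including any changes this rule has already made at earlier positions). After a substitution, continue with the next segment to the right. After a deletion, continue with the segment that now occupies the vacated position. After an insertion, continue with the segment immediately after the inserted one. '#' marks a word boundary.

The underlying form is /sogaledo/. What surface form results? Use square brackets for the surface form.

[sohalezu]

Rule 1 Degemination: no change — [sogaledo]
Rule 2 Stop Lenition: [sogaledo] → [sohalezo]
Rule 3 Final Vowel Raising: [sohalezo] → [sohalezu]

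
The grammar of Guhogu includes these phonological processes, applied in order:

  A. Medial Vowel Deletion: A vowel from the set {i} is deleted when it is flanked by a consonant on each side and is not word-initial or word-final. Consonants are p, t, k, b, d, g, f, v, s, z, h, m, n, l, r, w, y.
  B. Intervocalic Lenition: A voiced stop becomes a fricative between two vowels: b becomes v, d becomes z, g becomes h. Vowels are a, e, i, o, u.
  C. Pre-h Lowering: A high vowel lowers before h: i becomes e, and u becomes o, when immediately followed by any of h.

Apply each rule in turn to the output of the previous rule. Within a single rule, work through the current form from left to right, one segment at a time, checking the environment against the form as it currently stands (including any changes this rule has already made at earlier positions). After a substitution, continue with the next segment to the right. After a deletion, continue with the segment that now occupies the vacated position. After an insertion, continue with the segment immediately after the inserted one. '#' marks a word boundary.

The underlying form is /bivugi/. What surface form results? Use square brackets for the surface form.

A Medial Vowel Deletion: [bivugi] → [bvugi]
B Intervocalic Lenition: [bvugi] → [bvuhi]
C Pre-h Lowering: [bvuhi] → [bvohi]

[bvohi]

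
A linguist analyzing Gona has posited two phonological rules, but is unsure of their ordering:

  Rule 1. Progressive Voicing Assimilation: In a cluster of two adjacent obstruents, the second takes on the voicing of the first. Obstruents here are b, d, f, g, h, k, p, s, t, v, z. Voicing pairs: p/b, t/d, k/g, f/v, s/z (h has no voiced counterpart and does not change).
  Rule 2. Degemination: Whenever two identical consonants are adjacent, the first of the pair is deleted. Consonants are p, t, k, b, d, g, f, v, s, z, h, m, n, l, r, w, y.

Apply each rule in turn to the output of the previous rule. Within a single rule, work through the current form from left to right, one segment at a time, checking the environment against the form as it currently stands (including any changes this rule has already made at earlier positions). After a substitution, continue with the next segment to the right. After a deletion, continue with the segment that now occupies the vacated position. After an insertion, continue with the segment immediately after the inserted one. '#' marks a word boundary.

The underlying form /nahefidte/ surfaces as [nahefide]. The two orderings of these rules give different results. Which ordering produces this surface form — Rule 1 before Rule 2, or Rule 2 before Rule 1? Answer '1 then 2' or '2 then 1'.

Order 1 then 2:
  1 Progressive Voicing Assimilation: [nahefidte] → [nahefidde]
  2 Degemination: [nahefidde] → [nahefide]
  result: [nahefide]
Order 2 then 1:
  2 Degemination: no change — [nahefidte]
  1 Progressive Voicing Assimilation: [nahefidte] → [nahefidde]
  result: [nahefidde]

1 then 2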